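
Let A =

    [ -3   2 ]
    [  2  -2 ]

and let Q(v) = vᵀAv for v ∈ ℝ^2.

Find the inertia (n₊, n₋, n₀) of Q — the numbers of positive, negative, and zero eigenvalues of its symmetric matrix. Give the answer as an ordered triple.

Symmetric row and column elimination reduces A to a congruent diagonal form with pivots -3, -2/3.
That gives 2 negative pivots.

(0, 2, 0)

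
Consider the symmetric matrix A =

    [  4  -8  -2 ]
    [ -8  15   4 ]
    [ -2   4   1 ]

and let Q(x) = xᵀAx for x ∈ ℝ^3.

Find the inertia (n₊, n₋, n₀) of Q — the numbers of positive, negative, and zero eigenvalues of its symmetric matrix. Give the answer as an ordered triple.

Row-reducing A symmetrically gives the diagonal entries 4, -1, 0.
That gives 1 positive, 1 negative, 1 zero pivots.

(1, 1, 1)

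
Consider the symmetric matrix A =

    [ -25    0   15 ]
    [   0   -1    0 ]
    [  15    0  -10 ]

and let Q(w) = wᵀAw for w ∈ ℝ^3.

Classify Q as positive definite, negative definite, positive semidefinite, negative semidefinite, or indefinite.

negative definite

An LDLᵀ factorisation of A has diagonal entries -25, -1, -1.
So there are 3 negative pivots.
Hence Q is negative definite.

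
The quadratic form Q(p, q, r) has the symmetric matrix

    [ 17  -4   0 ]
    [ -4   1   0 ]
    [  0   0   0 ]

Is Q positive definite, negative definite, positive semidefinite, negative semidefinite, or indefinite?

Applying the same elementary operations to the rows and columns of A produces a congruent diagonal matrix with entries 17, 1/17, 0.
That gives 2 positive, 1 zero pivots.
Hence Q is positive semidefinite.

positive semidefinite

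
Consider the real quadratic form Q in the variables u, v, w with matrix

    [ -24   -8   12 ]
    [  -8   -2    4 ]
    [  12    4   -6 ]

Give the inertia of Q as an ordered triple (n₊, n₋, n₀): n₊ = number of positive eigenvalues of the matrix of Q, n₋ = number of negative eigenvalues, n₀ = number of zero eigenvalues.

(1, 1, 1)

Applying the same elementary operations to the rows and columns of A produces a congruent diagonal matrix with entries -24, 2/3, 0.
That gives 1 positive, 1 negative, 1 zero pivots.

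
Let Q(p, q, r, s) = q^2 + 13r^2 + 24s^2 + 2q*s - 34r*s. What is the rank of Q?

3

Write A = [[0, 0, 0, 0], [0, 1, 0, 1], [0, 0, 13, -17], [0, 1, -17, 24]].
Symmetric row and column elimination reduces A to a congruent diagonal form with pivots 0, 1, 13, 10/13.
That gives 3 positive, 1 zero pivots.
The rank is the number of nonzero pivots: 3.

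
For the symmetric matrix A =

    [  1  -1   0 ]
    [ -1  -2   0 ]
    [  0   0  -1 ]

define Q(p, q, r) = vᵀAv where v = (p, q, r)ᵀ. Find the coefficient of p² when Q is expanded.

The coefficient of p² is the diagonal entry A[1,1] = 1.

1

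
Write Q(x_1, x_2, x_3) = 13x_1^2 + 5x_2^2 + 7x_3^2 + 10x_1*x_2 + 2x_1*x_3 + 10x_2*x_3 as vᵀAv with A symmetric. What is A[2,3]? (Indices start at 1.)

The coefficient of x_2·x_3 in Q is 10. For a symmetric A this equals A[2,3] + A[3,2] = 2·A[2,3].
So A[2,3] = 10/2 = 5.

5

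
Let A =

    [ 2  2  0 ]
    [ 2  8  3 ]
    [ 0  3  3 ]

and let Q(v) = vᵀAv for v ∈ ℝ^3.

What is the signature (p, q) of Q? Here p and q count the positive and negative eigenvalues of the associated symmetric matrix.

An LDLᵀ factorisation of A has diagonal entries 2, 6, 3/2.
So there are 3 positive pivots.

(3, 0)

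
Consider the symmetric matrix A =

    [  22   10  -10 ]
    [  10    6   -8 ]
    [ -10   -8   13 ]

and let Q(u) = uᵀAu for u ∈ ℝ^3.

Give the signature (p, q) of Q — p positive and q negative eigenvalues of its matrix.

Symmetric row and column elimination reduces A to a congruent diagonal form with pivots 22, 16/11, 1/4.
So there are 3 positive pivots.

(3, 0)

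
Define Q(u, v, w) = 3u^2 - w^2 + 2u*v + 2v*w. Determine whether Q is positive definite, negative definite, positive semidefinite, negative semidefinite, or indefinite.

indefinite

Write A = [[3, 1, 0], [1, 0, 1], [0, 1, -1]].
Applying the same elementary operations to the rows and columns of A produces a congruent diagonal matrix with entries 3, -1/3, 2.
Counting signs: 2 positive, 1 negative.
Hence Q is indefinite.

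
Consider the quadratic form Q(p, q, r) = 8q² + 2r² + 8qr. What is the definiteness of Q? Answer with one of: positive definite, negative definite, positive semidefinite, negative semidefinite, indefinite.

positive semidefinite

The symmetric matrix is A = [[0, 0, 0], [0, 8, 4], [0, 4, 2]].
Row-reducing A symmetrically gives the diagonal entries 0, 8, 0.
Counting signs: 1 positive, 2 zero.
Hence Q is positive semidefinite.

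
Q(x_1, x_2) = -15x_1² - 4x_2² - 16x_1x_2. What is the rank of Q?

2

Write A = [[-15, -8], [-8, -4]].
Symmetric row and column elimination reduces A to a congruent diagonal form with pivots -15, 4/15.
Counting signs: 1 positive, 1 negative.
The rank is the number of nonzero pivots: 2.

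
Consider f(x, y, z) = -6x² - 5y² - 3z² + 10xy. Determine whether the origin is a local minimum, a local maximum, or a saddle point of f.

The Hessian at the origin is H = [[-12, 10, 0], [10, -10, 0], [0, 0, -6]].
An LDLᵀ factorisation of H has diagonal entries -12, -5/3, -6.
Counting signs: 3 negative.
H is negative definite, so the origin is a strict local maximum.

local maximum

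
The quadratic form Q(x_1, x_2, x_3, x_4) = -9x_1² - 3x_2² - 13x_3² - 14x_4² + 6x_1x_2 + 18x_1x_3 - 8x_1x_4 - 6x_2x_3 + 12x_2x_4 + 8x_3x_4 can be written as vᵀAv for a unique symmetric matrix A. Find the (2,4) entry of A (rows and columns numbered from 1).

6

The coefficient of x_2·x_4 in Q is 12. For a symmetric A this equals A[2,4] + A[4,2] = 2·A[2,4].
So A[2,4] = 12/2 = 6.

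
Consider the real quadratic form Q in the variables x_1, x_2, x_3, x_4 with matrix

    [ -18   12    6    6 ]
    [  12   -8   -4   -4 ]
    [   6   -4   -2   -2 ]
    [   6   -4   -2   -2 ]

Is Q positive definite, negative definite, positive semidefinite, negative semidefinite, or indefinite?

Applying the same elementary operations to the rows and columns of A produces a congruent diagonal matrix with entries -18, 0, 0, 0.
So there are 1 negative, 3 zero pivots.
Hence Q is negative semidefinite.

negative semidefinite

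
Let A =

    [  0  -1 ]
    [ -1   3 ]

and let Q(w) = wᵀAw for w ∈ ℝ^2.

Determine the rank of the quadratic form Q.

Row reduction of A gives 2 nonzero rows, so rank A = 2.

2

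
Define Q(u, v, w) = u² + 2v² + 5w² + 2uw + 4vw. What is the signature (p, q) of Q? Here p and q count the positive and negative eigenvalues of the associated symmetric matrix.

The associated matrix is A = [[1, 0, 1], [0, 2, 2], [1, 2, 5]].
Congruent diagonalization of A (simultaneous row and column reduction) yields pivots 1, 2, 2.
That gives 3 positive pivots.

(3, 0)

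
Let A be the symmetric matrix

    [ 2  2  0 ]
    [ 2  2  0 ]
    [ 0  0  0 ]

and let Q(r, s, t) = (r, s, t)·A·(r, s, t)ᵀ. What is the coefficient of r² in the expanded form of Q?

2

The coefficient of r² is the diagonal entry A[1,1] = 2.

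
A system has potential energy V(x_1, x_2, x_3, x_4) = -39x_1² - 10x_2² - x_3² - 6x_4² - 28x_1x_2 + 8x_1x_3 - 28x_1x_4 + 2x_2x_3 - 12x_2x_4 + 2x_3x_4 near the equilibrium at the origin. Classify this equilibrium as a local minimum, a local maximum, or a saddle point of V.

local maximum

The Hessian at the origin is H = [[-78, -28, 8, -28], [-28, -20, 2, -12], [8, 2, -2, 2], [-28, -12, 2, -12]].
Applying the same elementary operations to the rows and columns of H produces a congruent diagonal matrix with entries -78, -388/39, -107/97, -120/107.
So there are 4 negative pivots.
H is negative definite, so the origin is a strict local maximum.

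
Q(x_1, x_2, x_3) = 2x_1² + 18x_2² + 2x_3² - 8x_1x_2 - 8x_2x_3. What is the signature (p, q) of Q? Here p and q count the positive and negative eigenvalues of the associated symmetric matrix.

(3, 0)

The associated matrix is A = [[2, -4, 0], [-4, 18, -4], [0, -4, 2]].
An LDLᵀ factorisation of A has diagonal entries 2, 10, 2/5.
Counting signs: 3 positive.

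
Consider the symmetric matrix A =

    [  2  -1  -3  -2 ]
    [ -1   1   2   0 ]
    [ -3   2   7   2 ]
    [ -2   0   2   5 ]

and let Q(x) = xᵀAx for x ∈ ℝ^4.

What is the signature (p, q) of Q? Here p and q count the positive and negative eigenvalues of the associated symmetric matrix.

(4, 0)

Applying the same elementary operations to the rows and columns of A produces a congruent diagonal matrix with entries 2, 1/2, 2, 1.
So there are 4 positive pivots.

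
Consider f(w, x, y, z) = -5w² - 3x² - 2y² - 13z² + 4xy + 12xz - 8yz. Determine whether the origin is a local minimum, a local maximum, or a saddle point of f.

local maximum

The Hessian at the origin is H = [[-10, 0, 0, 0], [0, -6, 4, 12], [0, 4, -4, -8], [0, 12, -8, -26]].
Applying the same elementary operations to the rows and columns of H produces a congruent diagonal matrix with entries -10, -6, -4/3, -2.
So there are 4 negative pivots.
H is negative definite, so the origin is a strict local maximum.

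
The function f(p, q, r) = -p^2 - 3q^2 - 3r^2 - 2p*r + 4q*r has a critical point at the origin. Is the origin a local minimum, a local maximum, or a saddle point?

local maximum

The Hessian at the origin is H = [[-2, 0, -2], [0, -6, 4], [-2, 4, -6]].
Row-reducing H symmetrically gives the diagonal entries -2, -6, -4/3.
So there are 3 negative pivots.
H is negative definite, so the origin is a strict local maximum.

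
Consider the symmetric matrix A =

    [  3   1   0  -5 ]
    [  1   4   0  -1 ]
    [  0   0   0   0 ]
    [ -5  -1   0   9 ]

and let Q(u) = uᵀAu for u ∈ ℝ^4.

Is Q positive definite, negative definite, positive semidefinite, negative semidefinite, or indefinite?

positive semidefinite

Symmetric row and column elimination reduces A to a congruent diagonal form with pivots 3, 11/3, 0, 6/11.
So there are 3 positive, 1 zero pivots.
Hence Q is positive semidefinite.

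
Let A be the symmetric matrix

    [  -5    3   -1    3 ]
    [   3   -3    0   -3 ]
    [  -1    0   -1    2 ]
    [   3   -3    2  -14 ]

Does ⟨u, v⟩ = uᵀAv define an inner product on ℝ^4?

Symmetric row and column elimination reduces A to a congruent diagonal form with pivots -5, -6/5, -1/2, -3.
Counting signs: 4 negative.
Hence Q is negative definite.
⟨·,·⟩ is an inner product exactly when A is positive definite.

no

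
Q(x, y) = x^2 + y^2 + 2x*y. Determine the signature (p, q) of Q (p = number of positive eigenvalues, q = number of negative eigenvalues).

The associated matrix is A = [[1, 1], [1, 1]].
Symmetric row and column elimination reduces A to a congruent diagonal form with pivots 1, 0.
So there are 1 positive, 1 zero pivots.

(1, 0)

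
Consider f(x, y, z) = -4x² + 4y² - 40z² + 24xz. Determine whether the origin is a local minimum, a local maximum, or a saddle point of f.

The Hessian at the origin is H = [[-8, 0, 24], [0, 8, 0], [24, 0, -80]].
Applying the same elementary operations to the rows and columns of H produces a congruent diagonal matrix with entries -8, 8, -8.
Counting signs: 1 positive, 2 negative.
H is indefinite, so the origin is a saddle point.

saddle point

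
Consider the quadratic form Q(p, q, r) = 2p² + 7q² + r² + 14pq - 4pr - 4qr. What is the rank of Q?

3

The symmetric matrix is A = [[2, 7, -2], [7, 7, -2], [-2, -2, 1]].
Row-reducing A symmetrically gives the diagonal entries 2, -35/2, 3/7.
That gives 2 positive, 1 negative pivots.
The rank is the number of nonzero pivots: 3.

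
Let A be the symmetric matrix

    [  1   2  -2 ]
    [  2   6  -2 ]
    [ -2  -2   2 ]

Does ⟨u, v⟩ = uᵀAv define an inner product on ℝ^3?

no

An LDLᵀ factorisation of A has diagonal entries 1, 2, -4.
That gives 2 positive, 1 negative pivots.
Hence Q is indefinite.
⟨·,·⟩ is an inner product exactly when A is positive definite.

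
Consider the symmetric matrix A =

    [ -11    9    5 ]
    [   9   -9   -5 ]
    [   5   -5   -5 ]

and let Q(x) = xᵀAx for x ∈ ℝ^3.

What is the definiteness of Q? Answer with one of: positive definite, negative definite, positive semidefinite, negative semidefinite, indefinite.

negative definite

Row-reducing A symmetrically gives the diagonal entries -11, -18/11, -20/9.
That gives 3 negative pivots.
Hence Q is negative definite.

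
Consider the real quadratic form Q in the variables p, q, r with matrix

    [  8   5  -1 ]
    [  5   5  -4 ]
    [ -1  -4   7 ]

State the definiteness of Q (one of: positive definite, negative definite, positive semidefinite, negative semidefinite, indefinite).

positive definite

Applying the same elementary operations to the rows and columns of A produces a congruent diagonal matrix with entries 8, 15/8, 4/5.
So there are 3 positive pivots.
Hence Q is positive definite.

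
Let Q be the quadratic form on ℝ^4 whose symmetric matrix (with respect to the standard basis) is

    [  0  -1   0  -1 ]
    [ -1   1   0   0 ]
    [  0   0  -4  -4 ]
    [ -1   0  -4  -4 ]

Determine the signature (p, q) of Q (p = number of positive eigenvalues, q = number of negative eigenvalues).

By Sylvester's law of inertia any congruent diagonalization of A has 2 positive, 2 negative and 0 zero entries.

(2, 2)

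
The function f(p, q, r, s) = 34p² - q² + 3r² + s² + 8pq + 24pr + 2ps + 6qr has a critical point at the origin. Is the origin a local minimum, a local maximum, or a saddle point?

saddle point

The Hessian at the origin is H = [[68, 8, 24, 2], [8, -2, 6, 0], [24, 6, 6, 0], [2, 0, 0, 2]].
Symmetric row and column elimination reduces H to a congruent diagonal form with pivots 68, -50/17, 24/25, 1.
Counting signs: 3 positive, 1 negative.
H is indefinite, so the origin is a saddle point.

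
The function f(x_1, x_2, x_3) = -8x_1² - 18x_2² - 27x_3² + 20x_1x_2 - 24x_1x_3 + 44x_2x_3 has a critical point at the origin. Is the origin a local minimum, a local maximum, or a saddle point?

The Hessian at the origin is H = [[-16, 20, -24], [20, -36, 44], [-24, 44, -54]].
Row-reducing H symmetrically gives the diagonal entries -16, -11, -2/11.
That gives 3 negative pivots.
H is negative definite, so the origin is a strict local maximum.

local maximum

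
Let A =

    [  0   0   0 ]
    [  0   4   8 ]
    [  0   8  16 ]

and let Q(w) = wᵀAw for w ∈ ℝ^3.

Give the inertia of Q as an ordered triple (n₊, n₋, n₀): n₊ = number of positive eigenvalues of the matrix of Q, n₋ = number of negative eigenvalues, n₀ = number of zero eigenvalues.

(1, 0, 2)

Applying the same elementary operations to the rows and columns of A produces a congruent diagonal matrix with entries 0, 4, 0.
So there are 1 positive, 2 zero pivots.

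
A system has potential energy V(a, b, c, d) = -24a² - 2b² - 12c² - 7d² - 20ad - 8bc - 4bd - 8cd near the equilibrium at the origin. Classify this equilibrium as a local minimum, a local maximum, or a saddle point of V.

local maximum

The Hessian at the origin is H = [[-48, 0, 0, -20], [0, -4, -8, -4], [0, -8, -24, -8], [-20, -4, -8, -14]].
Symmetric row and column elimination reduces H to a congruent diagonal form with pivots -48, -4, -8, -5/3.
So there are 4 negative pivots.
H is negative definite, so the origin is a strict local maximum.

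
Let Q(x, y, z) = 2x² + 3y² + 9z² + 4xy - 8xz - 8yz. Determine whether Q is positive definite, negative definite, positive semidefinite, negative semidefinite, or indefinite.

Write A = [[2, 2, -4], [2, 3, -4], [-4, -4, 9]].
An LDLᵀ factorisation of A has diagonal entries 2, 1, 1.
That gives 3 positive pivots.
Hence Q is positive definite.

positive definite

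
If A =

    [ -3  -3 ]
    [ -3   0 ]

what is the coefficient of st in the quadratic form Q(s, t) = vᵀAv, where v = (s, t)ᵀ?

-6

The coefficient of st is A[1,2] + A[2,1] = 2·(-3) = -6.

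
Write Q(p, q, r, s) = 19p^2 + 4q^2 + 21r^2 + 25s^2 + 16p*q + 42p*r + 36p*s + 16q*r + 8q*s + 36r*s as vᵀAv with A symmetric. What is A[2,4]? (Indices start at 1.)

4

The coefficient of q·s in Q is 8. For a symmetric A this equals A[2,4] + A[4,2] = 2·A[2,4].
So A[2,4] = 8/2 = 4.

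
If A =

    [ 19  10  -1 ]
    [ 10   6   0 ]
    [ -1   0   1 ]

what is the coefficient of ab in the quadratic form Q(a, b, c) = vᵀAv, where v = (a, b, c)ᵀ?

The coefficient of ab is A[1,2] + A[2,1] = 2·10 = 20.

20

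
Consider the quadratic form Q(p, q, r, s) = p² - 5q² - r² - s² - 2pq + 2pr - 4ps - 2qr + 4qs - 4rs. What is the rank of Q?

4

The associated matrix is A = [[1, -1, 1, -2], [-1, -5, -1, 2], [1, -1, -1, -2], [-2, 2, -2, -1]].
Row-reducing A symmetrically gives the diagonal entries 1, -6, -2, -5.
So there are 1 positive, 3 negative pivots.
The rank is the number of nonzero pivots: 4.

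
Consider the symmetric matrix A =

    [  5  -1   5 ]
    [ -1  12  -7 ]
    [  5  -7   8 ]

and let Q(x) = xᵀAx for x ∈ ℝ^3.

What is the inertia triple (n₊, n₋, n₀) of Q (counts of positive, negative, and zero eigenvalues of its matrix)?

(2, 1, 0)

Applying the same elementary operations to the rows and columns of A produces a congruent diagonal matrix with entries 5, 59/5, -3/59.
So there are 2 positive, 1 negative pivots.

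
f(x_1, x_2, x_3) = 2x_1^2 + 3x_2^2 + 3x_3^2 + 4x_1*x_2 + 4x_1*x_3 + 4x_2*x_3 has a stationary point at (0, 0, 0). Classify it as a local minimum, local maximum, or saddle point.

local minimum

The Hessian at the origin is H = [[4, 4, 4], [4, 6, 4], [4, 4, 6]].
An LDLᵀ factorisation of H has diagonal entries 4, 2, 2.
That gives 3 positive pivots.
H is positive definite, so the origin is a strict local minimum.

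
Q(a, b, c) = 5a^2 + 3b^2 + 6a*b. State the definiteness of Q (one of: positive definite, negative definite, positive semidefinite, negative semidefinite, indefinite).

The associated matrix is A = [[5, 3, 0], [3, 3, 0], [0, 0, 0]].
Symmetric row and column elimination reduces A to a congruent diagonal form with pivots 5, 6/5, 0.
So there are 2 positive, 1 zero pivots.
Hence Q is positive semidefinite.

positive semidefinite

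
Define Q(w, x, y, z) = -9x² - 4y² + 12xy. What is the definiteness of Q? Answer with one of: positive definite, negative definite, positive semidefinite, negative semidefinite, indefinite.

negative semidefinite

The associated matrix is A = [[0, 0, 0, 0], [0, -9, 6, 0], [0, 6, -4, 0], [0, 0, 0, 0]].
Congruent diagonalization of A (simultaneous row and column reduction) yields pivots 0, -9, 0, 0.
So there are 1 negative, 3 zero pivots.
Hence Q is negative semidefinite.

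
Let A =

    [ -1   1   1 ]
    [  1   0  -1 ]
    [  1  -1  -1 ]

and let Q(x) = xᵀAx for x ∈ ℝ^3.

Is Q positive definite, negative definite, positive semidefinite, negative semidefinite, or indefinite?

indefinite

Applying the same elementary operations to the rows and columns of A produces a congruent diagonal matrix with entries -1, 1, 0.
So there are 1 positive, 1 negative, 1 zero pivots.
Hence Q is indefinite.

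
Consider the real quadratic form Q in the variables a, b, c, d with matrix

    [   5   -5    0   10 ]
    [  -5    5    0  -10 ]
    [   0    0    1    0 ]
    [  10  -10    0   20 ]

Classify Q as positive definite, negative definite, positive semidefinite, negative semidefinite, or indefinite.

positive semidefinite

Applying the same elementary operations to the rows and columns of A produces a congruent diagonal matrix with entries 5, 0, 1, 0.
Counting signs: 2 positive, 2 zero.
Hence Q is positive semidefinite.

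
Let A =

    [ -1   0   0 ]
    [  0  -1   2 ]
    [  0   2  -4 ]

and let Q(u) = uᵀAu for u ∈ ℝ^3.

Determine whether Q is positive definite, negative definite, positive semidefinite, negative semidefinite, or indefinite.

Congruent diagonalization of A (simultaneous row and column reduction) yields pivots -1, -1, 0.
Counting signs: 2 negative, 1 zero.
Hence Q is negative semidefinite.

negative semidefinite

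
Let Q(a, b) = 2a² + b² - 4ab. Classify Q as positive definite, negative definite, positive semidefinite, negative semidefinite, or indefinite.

The symmetric matrix of Q is [[2, -2], [-2, 1]].
For the 2×2 matrix [[2, -2], [-2, 1]]: det = 2·1 − (-2)² = -2, trace = 3.
det < 0 so the eigenvalues have opposite signs; the form is indefinite.

indefinite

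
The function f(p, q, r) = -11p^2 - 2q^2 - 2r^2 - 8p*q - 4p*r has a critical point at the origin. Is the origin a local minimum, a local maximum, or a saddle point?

local maximum

The Hessian at the origin is H = [[-22, -8, -4], [-8, -4, 0], [-4, 0, -4]].
Row-reducing H symmetrically gives the diagonal entries -22, -12/11, -4/3.
So there are 3 negative pivots.
H is negative definite, so the origin is a strict local maximum.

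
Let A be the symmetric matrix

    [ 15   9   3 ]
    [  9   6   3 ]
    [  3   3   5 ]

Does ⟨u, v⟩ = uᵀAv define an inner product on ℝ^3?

yes

Leading principal minors: Δ_1 = 15, Δ_2 = 9, Δ_3 = 18.
All leading principal minors are positive, so by Sylvester's criterion Q is positive definite.
⟨·,·⟩ is an inner product exactly when A is positive definite.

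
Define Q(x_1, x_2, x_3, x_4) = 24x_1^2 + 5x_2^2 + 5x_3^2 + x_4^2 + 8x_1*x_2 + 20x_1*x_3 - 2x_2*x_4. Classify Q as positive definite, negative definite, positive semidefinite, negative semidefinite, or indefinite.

positive semidefinite

The associated matrix is A = [[24, 4, 10, 0], [4, 5, 0, -1], [10, 0, 5, 0], [0, -1, 0, 1]].
Row-reducing A symmetrically gives the diagonal entries 24, 13/3, 5/26, 0.
So there are 3 positive, 1 zero pivots.
Hence Q is positive semidefinite.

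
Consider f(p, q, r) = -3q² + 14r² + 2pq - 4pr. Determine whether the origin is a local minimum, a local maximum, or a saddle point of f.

The Hessian at the origin is H = [[0, 2, -4], [2, -6, 0], [-4, 0, 28]].
H is indefinite, so the origin is a saddle point.

saddle point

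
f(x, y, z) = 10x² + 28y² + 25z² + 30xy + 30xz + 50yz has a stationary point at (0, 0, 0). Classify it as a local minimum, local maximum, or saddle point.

local minimum

The Hessian at the origin is H = [[20, 30, 30], [30, 56, 50], [30, 50, 50]].
Congruent diagonalization of H (simultaneous row and column reduction) yields pivots 20, 11, 30/11.
Counting signs: 3 positive.
H is positive definite, so the origin is a strict local minimum.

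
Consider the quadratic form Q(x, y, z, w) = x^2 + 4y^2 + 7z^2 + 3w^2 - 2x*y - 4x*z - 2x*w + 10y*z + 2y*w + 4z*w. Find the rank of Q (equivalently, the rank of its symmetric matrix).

3

The associated matrix is A = [[1, -1, -2, -1], [-1, 4, 5, 1], [-2, 5, 7, 2], [-1, 1, 2, 3]].
Symmetric row and column elimination reduces A to a congruent diagonal form with pivots 1, 3, 0, 2.
Counting signs: 3 positive, 1 zero.
The rank is the number of nonzero pivots: 3.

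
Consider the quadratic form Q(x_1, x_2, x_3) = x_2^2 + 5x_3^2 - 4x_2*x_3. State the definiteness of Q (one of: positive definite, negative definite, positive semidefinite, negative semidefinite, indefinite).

positive semidefinite

The symmetric matrix is A = [[0, 0, 0], [0, 1, -2], [0, -2, 5]].
Symmetric row and column elimination reduces A to a congruent diagonal form with pivots 0, 1, 1.
That gives 2 positive, 1 zero pivots.
Hence Q is positive semidefinite.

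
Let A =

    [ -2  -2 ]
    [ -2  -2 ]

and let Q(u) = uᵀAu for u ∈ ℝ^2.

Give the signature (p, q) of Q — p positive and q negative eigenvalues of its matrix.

(0, 1)

Symmetric row and column elimination reduces A to a congruent diagonal form with pivots -2, 0.
Counting signs: 1 negative, 1 zero.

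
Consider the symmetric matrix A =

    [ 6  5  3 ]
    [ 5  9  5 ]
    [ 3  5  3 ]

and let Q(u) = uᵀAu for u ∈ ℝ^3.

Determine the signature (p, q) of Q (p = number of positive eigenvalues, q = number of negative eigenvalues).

(3, 0)

Congruent diagonalization of A (simultaneous row and column reduction) yields pivots 6, 29/6, 6/29.
Counting signs: 3 positive.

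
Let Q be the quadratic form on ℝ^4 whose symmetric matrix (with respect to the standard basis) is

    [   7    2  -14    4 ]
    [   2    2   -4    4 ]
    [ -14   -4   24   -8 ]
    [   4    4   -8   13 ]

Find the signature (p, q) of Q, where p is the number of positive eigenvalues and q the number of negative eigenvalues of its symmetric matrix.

An LDLᵀ factorisation of A has diagonal entries 7, 10/7, -4, 5.
That gives 3 positive, 1 negative pivots.

(3, 1)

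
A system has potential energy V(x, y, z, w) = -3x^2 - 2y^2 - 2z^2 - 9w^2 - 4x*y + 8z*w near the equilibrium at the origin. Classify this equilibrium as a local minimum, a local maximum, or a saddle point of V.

The Hessian at the origin is H = [[-6, -4, 0, 0], [-4, -4, 0, 0], [0, 0, -4, 8], [0, 0, 8, -18]].
Row-reducing H symmetrically gives the diagonal entries -6, -4/3, -4, -2.
That gives 4 negative pivots.
H is negative definite, so the origin is a strict local maximum.

local maximum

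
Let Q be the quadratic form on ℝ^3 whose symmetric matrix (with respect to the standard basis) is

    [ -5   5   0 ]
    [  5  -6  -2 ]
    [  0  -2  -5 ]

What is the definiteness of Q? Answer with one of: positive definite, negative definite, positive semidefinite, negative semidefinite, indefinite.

Congruent diagonalization of A (simultaneous row and column reduction) yields pivots -5, -1, -1.
Counting signs: 3 negative.
Hence Q is negative definite.

negative definite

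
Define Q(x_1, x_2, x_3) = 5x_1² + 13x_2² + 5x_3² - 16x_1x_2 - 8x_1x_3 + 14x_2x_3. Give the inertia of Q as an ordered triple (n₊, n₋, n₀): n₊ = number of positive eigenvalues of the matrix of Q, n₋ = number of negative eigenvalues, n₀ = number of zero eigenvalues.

The associated matrix is A = [[5, -8, -4], [-8, 13, 7], [-4, 7, 5]].
Symmetric row and column elimination reduces A to a congruent diagonal form with pivots 5, 1/5, 0.
That gives 2 positive, 1 zero pivots.

(2, 0, 1)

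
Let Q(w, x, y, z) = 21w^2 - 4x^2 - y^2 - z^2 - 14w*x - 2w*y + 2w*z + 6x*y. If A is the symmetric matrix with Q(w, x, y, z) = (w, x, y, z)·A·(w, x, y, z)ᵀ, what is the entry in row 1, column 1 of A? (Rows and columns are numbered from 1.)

The coefficient of w^2 in Q is 21, and that is exactly A[1,1].

21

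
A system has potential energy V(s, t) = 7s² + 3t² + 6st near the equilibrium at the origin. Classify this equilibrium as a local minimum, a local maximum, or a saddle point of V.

The Hessian at the origin is H = [[14, 6], [6, 6]].
det H = 14·6 − (6)² = 48 > 0 and H[1,1] = 14 > 0, so H is positive definite.
Therefore the origin is a local minimum.

local minimum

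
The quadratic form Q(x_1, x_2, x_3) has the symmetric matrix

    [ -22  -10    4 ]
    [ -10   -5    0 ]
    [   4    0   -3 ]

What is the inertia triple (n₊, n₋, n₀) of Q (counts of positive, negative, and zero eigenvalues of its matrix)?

(1, 2, 0)

Applying the same elementary operations to the rows and columns of A produces a congruent diagonal matrix with entries -22, -5/11, 5.
Counting signs: 1 positive, 2 negative.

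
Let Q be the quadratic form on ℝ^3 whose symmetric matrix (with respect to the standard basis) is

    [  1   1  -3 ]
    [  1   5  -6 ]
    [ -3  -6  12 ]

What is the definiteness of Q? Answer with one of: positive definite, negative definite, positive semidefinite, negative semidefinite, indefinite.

positive definite

Leading principal minors: Δ_1 = 1, Δ_2 = 4, Δ_3 = 3.
All leading principal minors are positive, so by Sylvester's criterion Q is positive definite.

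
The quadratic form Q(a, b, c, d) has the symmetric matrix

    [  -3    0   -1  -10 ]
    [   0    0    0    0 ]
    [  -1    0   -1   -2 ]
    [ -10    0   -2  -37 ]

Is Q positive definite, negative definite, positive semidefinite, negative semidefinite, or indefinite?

negative semidefinite

Symmetric row and column elimination reduces A to a congruent diagonal form with pivots -3, 0, -2/3, -1.
That gives 3 negative, 1 zero pivots.
Hence Q is negative semidefinite.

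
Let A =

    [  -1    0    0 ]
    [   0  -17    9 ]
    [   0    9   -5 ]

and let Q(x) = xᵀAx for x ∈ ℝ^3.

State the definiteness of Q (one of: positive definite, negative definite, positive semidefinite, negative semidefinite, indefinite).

negative definite

Row-reducing A symmetrically gives the diagonal entries -1, -17, -4/17.
That gives 3 negative pivots.
Hence Q is negative definite.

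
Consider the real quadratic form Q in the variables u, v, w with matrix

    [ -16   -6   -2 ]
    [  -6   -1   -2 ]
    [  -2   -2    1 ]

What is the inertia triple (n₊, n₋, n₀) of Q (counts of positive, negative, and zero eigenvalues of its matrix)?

Row-reducing A symmetrically gives the diagonal entries -16, 5/4, 0.
Counting signs: 1 positive, 1 negative, 1 zero.

(1, 1, 1)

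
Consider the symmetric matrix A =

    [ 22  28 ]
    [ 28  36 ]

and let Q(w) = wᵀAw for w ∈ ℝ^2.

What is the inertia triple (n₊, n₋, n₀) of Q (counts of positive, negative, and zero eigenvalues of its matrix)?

An LDLᵀ factorisation of A has diagonal entries 22, 4/11.
So there are 2 positive pivots.

(2, 0, 0)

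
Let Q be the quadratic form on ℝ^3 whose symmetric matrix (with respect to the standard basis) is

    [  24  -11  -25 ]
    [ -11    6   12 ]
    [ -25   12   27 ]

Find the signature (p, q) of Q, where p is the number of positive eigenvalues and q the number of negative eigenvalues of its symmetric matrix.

(3, 0)

An LDLᵀ factorisation of A has diagonal entries 24, 23/24, 15/23.
Counting signs: 3 positive.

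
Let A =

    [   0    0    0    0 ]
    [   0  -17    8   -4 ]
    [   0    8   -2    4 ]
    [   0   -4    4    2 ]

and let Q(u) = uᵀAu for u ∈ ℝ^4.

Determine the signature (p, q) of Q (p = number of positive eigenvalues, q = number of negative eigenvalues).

(2, 1)

Symmetric row and column elimination reduces A to a congruent diagonal form with pivots 0, -17, 30/17, 2/5.
Counting signs: 2 positive, 1 negative, 1 zero.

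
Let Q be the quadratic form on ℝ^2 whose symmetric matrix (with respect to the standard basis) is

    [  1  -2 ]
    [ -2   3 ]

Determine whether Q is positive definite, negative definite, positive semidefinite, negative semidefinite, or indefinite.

For the 2×2 matrix [[1, -2], [-2, 3]]: det = 1·3 − (-2)² = -1, trace = 4.
det < 0 so the eigenvalues have opposite signs; the form is indefinite.

indefinite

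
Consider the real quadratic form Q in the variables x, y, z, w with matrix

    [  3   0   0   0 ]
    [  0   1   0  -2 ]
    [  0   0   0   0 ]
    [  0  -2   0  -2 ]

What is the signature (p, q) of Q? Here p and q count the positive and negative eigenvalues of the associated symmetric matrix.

(2, 1)

Applying the same elementary operations to the rows and columns of A produces a congruent diagonal matrix with entries 3, 1, 0, -6.
So there are 2 positive, 1 negative, 1 zero pivots.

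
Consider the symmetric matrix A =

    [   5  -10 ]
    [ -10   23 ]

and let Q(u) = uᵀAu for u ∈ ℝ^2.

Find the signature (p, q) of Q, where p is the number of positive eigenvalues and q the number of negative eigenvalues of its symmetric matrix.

(2, 0)

An LDLᵀ factorisation of A has diagonal entries 5, 3.
So there are 2 positive pivots.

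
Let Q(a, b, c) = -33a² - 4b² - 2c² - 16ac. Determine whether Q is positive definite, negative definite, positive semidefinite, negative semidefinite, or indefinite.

The symmetric matrix of Q is A = [[-33, 0, -8], [0, -4, 0], [-8, 0, -2]].
Leading principal minors: Δ_1 = -33, Δ_2 = 132, Δ_3 = -8.
The signs alternate starting with Δ_1 < 0, so by Sylvester's criterion Q is negative definite.

negative definite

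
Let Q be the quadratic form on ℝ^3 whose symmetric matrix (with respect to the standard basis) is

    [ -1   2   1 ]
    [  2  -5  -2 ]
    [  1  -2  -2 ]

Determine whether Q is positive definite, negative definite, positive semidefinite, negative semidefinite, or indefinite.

negative definite

Leading principal minors: Δ_1 = -1, Δ_2 = 1, Δ_3 = -1.
The signs alternate starting with Δ_1 < 0, so by Sylvester's criterion Q is negative definite.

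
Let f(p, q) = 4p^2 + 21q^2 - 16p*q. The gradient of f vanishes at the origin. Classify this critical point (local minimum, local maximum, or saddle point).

local minimum

The Hessian at the origin is H = [[8, -16], [-16, 42]].
det H = 8·42 − (-16)² = 80 > 0 and H[1,1] = 8 > 0, so H is positive definite.
Therefore the origin is a local minimum.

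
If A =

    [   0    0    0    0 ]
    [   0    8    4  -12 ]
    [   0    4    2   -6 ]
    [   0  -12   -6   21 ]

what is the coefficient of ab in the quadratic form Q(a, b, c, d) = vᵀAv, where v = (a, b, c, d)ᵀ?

0

The coefficient of ab is A[1,2] + A[2,1] = 2·0 = 0.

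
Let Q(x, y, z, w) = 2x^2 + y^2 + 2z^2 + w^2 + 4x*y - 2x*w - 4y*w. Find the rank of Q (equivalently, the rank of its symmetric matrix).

4

The associated matrix is A = [[2, 2, 0, -1], [2, 1, 0, -2], [0, 0, 2, 0], [-1, -2, 0, 1]].
Row-reducing A symmetrically gives the diagonal entries 2, -1, 2, 3/2.
Counting signs: 3 positive, 1 negative.
The rank is the number of nonzero pivots: 4.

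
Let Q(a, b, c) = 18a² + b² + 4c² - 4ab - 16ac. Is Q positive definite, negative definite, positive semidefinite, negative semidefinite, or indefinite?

indefinite

Write A = [[18, -2, -8], [-2, 1, 0], [-8, 0, 4]].
Row-reducing A symmetrically gives the diagonal entries 18, 7/9, -4/7.
Counting signs: 2 positive, 1 negative.
Hence Q is indefinite.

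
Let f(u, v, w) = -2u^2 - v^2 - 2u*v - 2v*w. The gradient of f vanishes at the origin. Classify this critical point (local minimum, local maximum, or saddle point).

The Hessian at the origin is H = [[-4, -2, 0], [-2, -2, -2], [0, -2, 0]].
Row-reducing H symmetrically gives the diagonal entries -4, -1, 4.
That gives 1 positive, 2 negative pivots.
H is indefinite, so the origin is a saddle point.

saddle point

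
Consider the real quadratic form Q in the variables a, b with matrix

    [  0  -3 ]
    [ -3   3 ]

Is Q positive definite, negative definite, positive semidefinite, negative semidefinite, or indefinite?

For the 2×2 matrix [[0, -3], [-3, 3]]: det = 0·3 − (-3)² = -9, trace = 3.
det < 0 so the eigenvalues have opposite signs; the form is indefinite.

indefinite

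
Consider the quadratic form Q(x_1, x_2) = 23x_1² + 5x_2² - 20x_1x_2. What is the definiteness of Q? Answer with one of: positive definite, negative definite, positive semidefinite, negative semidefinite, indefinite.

positive definite

The symmetric matrix of Q is [[23, -10], [-10, 5]].
For the 2×2 matrix [[23, -10], [-10, 5]]: det = 23·5 − (-10)² = 15, trace = 28.
det > 0 so both eigenvalues share the sign of the trace; trace = 28 > 0 ⇒ both positive.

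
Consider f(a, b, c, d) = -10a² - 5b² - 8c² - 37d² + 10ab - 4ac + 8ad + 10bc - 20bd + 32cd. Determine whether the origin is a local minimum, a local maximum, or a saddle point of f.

local maximum

The Hessian at the origin is H = [[-20, 10, -4, 8], [10, -10, 10, -20], [-4, 10, -16, 32], [8, -20, 32, -74]].
An LDLᵀ factorisation of H has diagonal entries -20, -5, -12/5, -10.
Counting signs: 4 negative.
H is negative definite, so the origin is a strict local maximum.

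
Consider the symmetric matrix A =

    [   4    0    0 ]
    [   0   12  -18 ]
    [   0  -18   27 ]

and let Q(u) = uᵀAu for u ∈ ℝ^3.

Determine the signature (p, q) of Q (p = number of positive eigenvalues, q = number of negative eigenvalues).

Symmetric row and column elimination reduces A to a congruent diagonal form with pivots 4, 12, 0.
That gives 2 positive, 1 zero pivots.

(2, 0)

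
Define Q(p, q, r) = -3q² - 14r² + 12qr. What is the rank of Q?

The symmetric matrix is A = [[0, 0, 0], [0, -3, 6], [0, 6, -14]].
Symmetric row and column elimination reduces A to a congruent diagonal form with pivots 0, -3, -2.
Counting signs: 2 negative, 1 zero.
The rank is the number of nonzero pivots: 2.

2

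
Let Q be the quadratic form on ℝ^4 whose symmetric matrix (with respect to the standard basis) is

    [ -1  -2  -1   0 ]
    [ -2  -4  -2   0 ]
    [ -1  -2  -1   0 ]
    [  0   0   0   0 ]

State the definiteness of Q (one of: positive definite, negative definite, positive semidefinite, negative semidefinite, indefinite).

Row-reducing A symmetrically gives the diagonal entries -1, 0, 0, 0.
Counting signs: 1 negative, 3 zero.
Hence Q is negative semidefinite.

negative semidefinite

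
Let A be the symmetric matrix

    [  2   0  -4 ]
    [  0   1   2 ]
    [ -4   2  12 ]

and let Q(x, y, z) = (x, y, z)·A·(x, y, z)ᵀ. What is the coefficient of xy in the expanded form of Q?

0

The coefficient of xy is A[1,2] + A[2,1] = 2·0 = 0.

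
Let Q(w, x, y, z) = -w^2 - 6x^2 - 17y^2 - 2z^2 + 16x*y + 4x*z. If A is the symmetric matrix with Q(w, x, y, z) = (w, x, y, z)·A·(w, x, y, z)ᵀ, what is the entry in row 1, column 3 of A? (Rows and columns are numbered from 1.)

The coefficient of w·y in Q is 0. For a symmetric A this equals A[1,3] + A[3,1] = 2·A[1,3].
So A[1,3] = 0/2 = 0.

0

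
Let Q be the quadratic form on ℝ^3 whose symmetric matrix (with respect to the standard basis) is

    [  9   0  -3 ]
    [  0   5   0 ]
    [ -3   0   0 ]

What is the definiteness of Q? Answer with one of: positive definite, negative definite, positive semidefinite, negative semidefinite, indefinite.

indefinite

Congruent diagonalization of A (simultaneous row and column reduction) yields pivots 9, 5, -1.
That gives 2 positive, 1 negative pivots.
Hence Q is indefinite.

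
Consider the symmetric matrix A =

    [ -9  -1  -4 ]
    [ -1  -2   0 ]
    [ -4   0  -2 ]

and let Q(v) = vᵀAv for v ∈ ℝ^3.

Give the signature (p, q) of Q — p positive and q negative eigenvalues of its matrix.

(0, 3)

Congruent diagonalization of A (simultaneous row and column reduction) yields pivots -9, -17/9, -2/17.
So there are 3 negative pivots.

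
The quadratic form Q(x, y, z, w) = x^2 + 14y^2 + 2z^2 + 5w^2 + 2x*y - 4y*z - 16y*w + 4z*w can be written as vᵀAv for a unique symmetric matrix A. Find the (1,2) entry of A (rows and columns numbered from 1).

1

The coefficient of x·y in Q is 2. For a symmetric A this equals A[1,2] + A[2,1] = 2·A[1,2].
So A[1,2] = 2/2 = 1.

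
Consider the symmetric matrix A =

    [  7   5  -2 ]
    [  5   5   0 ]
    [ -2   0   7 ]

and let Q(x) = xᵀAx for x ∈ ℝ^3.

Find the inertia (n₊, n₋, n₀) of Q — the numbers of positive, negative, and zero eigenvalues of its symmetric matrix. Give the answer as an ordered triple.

Row-reducing A symmetrically gives the diagonal entries 7, 10/7, 5.
That gives 3 positive pivots.

(3, 0, 0)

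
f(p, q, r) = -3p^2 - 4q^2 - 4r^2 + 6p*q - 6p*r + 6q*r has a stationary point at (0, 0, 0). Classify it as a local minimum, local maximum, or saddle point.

The Hessian at the origin is H = [[-6, 6, -6], [6, -8, 6], [-6, 6, -8]].
Congruent diagonalization of H (simultaneous row and column reduction) yields pivots -6, -2, -2.
So there are 3 negative pivots.
H is negative definite, so the origin is a strict local maximum.

local maximum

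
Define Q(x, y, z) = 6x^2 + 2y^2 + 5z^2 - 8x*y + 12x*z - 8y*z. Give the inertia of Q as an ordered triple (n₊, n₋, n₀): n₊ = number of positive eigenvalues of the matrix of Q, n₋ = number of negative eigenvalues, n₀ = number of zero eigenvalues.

The associated matrix is A = [[6, -4, 6], [-4, 2, -4], [6, -4, 5]].
Row-reducing A symmetrically gives the diagonal entries 6, -2/3, -1.
Counting signs: 1 positive, 2 negative.

(1, 2, 0)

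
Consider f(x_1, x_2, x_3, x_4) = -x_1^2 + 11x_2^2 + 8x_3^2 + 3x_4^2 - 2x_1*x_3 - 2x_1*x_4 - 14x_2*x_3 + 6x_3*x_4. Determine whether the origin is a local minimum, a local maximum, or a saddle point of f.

The Hessian at the origin is H = [[-2, 0, -2, -2], [0, 22, -14, 0], [-2, -14, 16, 6], [-2, 0, 6, 6]].
An LDLᵀ factorisation of H has diagonal entries -2, 22, 100/11, 24/25.
That gives 3 positive, 1 negative pivots.
H is indefinite, so the origin is a saddle point.

saddle point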